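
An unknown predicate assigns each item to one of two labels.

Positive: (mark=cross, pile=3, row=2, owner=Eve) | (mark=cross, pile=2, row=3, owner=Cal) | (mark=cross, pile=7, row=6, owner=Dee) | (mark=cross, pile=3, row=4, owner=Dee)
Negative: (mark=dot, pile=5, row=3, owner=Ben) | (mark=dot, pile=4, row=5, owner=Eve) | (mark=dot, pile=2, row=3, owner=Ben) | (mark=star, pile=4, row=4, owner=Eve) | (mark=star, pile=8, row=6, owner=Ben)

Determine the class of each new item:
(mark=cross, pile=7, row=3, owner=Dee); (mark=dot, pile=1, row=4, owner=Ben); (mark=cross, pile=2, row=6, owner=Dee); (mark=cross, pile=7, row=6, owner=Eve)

Positive, Negative, Positive, Positive

The common property of the 'Positive' items is: mark is cross. No 'Negative' item has it.
(mark=cross, pile=7, row=3, owner=Dee) → mark is cross → Positive. (mark=dot, pile=1, row=4, owner=Ben) → mark is dot → Negative. (mark=cross, pile=2, row=6, owner=Dee) → mark is cross → Positive. (mark=cross, pile=7, row=6, owner=Eve) → mark is cross → Positive.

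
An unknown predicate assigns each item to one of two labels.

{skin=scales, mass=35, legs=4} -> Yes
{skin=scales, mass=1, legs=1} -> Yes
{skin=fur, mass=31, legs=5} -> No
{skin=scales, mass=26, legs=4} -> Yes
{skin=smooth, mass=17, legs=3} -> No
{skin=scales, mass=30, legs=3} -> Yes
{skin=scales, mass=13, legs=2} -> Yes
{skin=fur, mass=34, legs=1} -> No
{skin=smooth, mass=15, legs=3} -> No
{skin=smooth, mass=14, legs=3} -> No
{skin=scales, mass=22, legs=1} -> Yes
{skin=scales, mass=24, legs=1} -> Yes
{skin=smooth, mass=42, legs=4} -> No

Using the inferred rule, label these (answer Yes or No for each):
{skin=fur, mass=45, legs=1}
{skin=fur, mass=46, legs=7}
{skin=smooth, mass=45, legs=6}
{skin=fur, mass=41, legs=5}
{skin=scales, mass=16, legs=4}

Comparing the two groups points to one rule — skin is scales.
{skin=fur, mass=45, legs=1} — skin is fur, hence No. {skin=fur, mass=46, legs=7} — skin is fur, hence No. {skin=smooth, mass=45, legs=6} — skin is smooth, hence No. {skin=fur, mass=41, legs=5} — skin is fur, hence No. {skin=scales, mass=16, legs=4} — skin is scales, hence Yes.

No, No, No, No, Yes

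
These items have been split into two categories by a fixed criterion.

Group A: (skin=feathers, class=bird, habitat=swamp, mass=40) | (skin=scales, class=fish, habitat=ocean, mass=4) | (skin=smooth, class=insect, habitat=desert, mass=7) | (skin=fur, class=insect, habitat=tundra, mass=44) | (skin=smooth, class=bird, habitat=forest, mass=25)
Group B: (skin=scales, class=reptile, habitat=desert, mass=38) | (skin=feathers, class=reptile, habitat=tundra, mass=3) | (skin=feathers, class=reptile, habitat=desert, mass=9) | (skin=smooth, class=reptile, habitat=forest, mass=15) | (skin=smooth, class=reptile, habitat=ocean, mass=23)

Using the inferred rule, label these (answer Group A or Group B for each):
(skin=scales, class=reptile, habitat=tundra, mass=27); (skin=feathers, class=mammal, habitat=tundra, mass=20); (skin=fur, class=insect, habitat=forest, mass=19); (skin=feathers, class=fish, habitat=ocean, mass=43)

Group B, Group A, Group A, Group A

The classifier is using: class is not reptile.
(skin=scales, class=reptile, habitat=tundra, mass=27): class is reptile, does not fit → Group B. (skin=feathers, class=mammal, habitat=tundra, mass=20): class is mammal, fits → Group A. (skin=fur, class=insect, habitat=forest, mass=19): class is insect, fits → Group A. (skin=feathers, class=fish, habitat=ocean, mass=43): class is fish, fits → Group A.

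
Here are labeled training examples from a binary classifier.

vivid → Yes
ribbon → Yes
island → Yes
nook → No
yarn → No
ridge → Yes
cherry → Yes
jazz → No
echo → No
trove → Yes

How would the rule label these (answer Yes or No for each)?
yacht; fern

The classifier is using: length ≥ 5.
Yes: yacht, since length 5.
No: fern, since length 4.

Yes, No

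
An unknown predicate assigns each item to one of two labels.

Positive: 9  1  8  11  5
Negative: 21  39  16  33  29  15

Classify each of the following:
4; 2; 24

Positive, Positive, Negative

Rule: at most 11. This holds for each 'Positive' example and fails for each 'Negative' one.
4 — 4 ≤ 11, hence Positive. 2 — 2 ≤ 11, hence Positive. 24 — 24 > 11, hence Negative.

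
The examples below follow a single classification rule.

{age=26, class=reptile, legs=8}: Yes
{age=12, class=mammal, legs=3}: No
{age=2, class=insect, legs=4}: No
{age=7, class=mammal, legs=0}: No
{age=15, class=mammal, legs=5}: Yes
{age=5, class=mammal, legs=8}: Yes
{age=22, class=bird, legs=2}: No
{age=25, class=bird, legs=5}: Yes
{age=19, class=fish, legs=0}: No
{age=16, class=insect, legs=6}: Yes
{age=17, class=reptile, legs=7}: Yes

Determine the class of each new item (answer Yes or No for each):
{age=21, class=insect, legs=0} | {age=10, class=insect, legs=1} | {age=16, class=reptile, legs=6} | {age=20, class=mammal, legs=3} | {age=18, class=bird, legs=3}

A rule that fits every label: legs ≥ 5 — true of each 'Yes' example, false of each 'No' one.

No, No, Yes, No, No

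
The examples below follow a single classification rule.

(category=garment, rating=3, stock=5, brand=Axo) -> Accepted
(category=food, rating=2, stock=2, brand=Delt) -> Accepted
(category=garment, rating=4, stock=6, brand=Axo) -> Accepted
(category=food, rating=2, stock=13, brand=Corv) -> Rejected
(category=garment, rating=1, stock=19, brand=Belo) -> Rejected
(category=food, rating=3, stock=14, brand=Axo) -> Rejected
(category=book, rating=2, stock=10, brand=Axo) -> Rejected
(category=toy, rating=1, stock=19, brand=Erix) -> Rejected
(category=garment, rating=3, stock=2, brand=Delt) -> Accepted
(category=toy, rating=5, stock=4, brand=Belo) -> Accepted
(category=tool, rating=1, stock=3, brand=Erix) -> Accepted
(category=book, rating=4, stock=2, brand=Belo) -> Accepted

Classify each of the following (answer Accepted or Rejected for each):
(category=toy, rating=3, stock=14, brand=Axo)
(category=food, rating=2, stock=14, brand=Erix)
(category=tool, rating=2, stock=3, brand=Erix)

Rejected, Rejected, Accepted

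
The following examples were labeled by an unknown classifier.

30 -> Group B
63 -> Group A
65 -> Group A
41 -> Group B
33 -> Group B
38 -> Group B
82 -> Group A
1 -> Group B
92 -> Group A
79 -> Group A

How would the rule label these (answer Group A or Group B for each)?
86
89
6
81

Group A, Group A, Group B, Group A

The pattern is that an item is 'Group A' exactly when: at least 63.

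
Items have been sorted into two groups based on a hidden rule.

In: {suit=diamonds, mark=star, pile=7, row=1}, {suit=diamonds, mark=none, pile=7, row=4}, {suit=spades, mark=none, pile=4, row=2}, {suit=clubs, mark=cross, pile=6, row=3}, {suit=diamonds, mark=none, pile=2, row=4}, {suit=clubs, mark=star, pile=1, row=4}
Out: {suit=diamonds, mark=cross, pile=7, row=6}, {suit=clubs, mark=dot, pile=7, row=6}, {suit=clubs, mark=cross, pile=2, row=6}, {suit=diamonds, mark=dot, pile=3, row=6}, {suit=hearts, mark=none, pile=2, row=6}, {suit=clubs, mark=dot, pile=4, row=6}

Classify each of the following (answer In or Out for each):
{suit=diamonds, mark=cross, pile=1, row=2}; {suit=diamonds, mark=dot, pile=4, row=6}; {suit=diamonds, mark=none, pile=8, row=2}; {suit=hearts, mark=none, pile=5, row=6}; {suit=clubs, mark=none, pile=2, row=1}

In, Out, In, Out, In

The classifier is using: row ≤ 4.
{suit=diamonds, mark=cross, pile=1, row=2}: row = 2, has this property → In. {suit=diamonds, mark=dot, pile=4, row=6}: row = 6, fails this test → Out. {suit=diamonds, mark=none, pile=8, row=2}: row = 2, has this property → In. {suit=hearts, mark=none, pile=5, row=6}: row = 6, fails this test → Out. {suit=clubs, mark=none, pile=2, row=1}: row = 1, has this property → In.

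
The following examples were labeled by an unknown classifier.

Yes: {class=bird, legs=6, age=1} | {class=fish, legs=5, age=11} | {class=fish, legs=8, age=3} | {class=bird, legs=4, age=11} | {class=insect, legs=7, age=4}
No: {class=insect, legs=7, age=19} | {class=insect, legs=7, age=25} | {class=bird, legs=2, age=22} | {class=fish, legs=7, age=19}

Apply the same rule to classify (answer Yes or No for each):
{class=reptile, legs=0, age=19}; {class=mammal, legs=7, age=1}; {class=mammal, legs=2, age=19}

No, Yes, No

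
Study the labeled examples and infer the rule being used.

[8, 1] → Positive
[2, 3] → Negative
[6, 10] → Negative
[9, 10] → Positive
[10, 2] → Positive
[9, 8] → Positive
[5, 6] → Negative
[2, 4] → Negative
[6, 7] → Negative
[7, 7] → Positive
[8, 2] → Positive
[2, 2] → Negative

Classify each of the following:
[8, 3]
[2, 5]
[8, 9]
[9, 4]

The classifier is using: first ≥ 7.
[8, 3] → first 8 → Positive.
[2, 5] → first 2 → Negative.
[8, 9] → first 8 → Positive.
[9, 4] → first 9 → Positive.

Positive, Negative, Positive, Positive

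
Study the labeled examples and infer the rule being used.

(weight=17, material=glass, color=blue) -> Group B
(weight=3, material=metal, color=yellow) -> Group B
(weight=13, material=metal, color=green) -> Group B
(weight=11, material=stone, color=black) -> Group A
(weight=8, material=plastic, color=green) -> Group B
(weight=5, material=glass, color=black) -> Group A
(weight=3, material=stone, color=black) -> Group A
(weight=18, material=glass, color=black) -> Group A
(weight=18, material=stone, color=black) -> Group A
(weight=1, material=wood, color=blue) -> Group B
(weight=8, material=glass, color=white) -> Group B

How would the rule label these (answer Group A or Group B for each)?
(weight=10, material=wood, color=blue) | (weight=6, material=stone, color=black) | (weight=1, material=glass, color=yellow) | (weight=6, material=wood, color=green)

Looking at the examples, the only property every 'Group A' case has and every 'Group B' case lacks is: color is black.
(weight=10, material=wood, color=blue) — color is blue, hence Group B.
(weight=6, material=stone, color=black) — color is black, hence Group A.
(weight=1, material=glass, color=yellow) — color is yellow, hence Group B.
(weight=6, material=wood, color=green) — color is green, hence Group B.

Group B, Group A, Group B, Group B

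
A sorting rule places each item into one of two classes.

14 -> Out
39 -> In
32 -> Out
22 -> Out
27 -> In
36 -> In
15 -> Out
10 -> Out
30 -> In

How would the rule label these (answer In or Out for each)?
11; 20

Rule: multiple of 3 AND at least 22. This holds for each 'In' example and fails for each 'Out' one.
11: 11 = 3·3 + 2, 11 < 22 — fails this test, so Out. 20: 20 = 3·6 + 2, 20 < 22 — fails this test, so Out.

Out, Out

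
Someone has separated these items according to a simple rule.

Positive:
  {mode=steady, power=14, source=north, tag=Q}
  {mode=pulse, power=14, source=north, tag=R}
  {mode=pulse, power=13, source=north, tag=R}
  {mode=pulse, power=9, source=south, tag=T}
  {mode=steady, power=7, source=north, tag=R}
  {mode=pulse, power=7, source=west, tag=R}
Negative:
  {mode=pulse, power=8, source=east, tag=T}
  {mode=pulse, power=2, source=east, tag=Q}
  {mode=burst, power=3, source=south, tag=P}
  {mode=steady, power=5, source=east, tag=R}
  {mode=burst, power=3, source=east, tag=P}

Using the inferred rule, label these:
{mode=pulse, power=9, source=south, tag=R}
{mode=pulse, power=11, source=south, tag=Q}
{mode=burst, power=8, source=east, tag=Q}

Positive, Positive, Negative

All 'Positive' examples share one property — power = 7 OR power ≥ 9 — and every 'Negative' example lacks it.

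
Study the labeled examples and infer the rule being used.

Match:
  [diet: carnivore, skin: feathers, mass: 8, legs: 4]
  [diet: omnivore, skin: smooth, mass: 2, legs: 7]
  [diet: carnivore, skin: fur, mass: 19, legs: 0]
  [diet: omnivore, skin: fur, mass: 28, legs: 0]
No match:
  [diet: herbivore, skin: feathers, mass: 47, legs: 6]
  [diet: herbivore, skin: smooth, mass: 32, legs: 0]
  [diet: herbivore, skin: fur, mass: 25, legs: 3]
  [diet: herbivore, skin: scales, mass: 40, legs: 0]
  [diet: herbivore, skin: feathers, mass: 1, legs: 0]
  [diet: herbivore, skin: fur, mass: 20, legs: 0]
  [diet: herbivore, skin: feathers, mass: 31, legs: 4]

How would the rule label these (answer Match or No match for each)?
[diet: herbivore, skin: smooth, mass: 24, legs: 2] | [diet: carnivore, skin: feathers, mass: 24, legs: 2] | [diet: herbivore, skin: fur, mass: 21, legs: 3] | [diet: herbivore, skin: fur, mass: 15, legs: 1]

No match, Match, No match, No match

'Match' ⟺ diet is not herbivore.
[diet: herbivore, skin: smooth, mass: 24, legs: 2] → diet is herbivore → No match. [diet: carnivore, skin: feathers, mass: 24, legs: 2] → diet is carnivore → Match. [diet: herbivore, skin: fur, mass: 21, legs: 3] → diet is herbivore → No match. [diet: herbivore, skin: fur, mass: 15, legs: 1] → diet is herbivore → No match.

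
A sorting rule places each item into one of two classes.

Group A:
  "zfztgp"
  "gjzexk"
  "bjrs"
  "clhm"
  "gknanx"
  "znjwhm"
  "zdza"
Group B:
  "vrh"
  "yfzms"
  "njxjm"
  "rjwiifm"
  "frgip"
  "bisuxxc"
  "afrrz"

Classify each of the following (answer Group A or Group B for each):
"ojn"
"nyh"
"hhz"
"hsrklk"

Every 'Group A' example satisfies: even length. None of the 'Group B' examples do.
"ojn": length 3, doesn't match → Group B.
"nyh": length 3, doesn't match → Group B.
"hhz": length 3, doesn't match → Group B.
"hsrklk": length 6, matches → Group A.

Group B, Group B, Group B, Group A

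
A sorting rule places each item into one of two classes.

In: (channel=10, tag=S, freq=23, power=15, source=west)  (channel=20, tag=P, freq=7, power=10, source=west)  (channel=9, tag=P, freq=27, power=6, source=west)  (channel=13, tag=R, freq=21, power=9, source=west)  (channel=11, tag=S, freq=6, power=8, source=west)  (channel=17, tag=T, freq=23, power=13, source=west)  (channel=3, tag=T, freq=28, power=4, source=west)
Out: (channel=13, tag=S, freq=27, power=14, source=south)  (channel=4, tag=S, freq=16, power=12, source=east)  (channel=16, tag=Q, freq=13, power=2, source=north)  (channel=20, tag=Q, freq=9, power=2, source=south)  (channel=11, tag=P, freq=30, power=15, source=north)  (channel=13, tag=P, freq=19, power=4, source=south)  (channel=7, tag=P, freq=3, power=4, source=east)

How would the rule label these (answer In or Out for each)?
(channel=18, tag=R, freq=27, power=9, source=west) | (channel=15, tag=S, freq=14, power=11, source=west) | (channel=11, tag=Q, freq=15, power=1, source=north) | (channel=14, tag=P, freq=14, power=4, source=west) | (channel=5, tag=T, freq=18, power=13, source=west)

In, In, Out, In, In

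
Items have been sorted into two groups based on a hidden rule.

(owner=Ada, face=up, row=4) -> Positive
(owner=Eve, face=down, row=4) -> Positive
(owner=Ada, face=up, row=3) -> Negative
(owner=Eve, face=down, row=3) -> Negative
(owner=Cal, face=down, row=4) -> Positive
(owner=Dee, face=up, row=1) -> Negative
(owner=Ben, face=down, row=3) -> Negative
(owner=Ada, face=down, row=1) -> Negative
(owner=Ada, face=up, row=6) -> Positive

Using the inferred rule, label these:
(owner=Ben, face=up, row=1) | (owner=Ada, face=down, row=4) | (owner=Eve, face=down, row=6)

Negative, Positive, Positive

The rule appears to be: row ≥ 4.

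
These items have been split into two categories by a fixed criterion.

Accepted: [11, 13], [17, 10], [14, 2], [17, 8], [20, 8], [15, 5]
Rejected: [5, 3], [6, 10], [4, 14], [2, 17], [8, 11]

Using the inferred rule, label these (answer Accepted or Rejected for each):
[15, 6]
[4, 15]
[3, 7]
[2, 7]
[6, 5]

The simplest hypothesis consistent with all the labels is: first ≥ 10.
[15, 6]: Accepted (first 15).
[4, 15]: Rejected (first 4).
[3, 7]: Rejected (first 3).
[2, 7]: Rejected (first 2).
[6, 5]: Rejected (first 6).

Accepted, Rejected, Rejected, Rejected, Rejected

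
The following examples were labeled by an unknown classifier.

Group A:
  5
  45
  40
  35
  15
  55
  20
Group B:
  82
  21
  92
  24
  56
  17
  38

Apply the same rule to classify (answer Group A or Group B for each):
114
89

Group B, Group B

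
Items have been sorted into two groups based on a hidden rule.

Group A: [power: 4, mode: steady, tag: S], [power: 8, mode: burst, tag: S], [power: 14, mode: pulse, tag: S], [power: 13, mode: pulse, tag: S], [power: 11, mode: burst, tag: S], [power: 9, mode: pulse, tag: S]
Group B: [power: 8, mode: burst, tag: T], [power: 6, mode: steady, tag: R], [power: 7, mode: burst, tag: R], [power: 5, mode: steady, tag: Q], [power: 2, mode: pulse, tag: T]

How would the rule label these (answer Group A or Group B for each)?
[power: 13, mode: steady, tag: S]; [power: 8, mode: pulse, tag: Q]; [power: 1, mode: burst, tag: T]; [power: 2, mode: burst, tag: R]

Group A, Group B, Group B, Group B

The common property of the 'Group A' items is: tag is S. No 'Group B' item has it.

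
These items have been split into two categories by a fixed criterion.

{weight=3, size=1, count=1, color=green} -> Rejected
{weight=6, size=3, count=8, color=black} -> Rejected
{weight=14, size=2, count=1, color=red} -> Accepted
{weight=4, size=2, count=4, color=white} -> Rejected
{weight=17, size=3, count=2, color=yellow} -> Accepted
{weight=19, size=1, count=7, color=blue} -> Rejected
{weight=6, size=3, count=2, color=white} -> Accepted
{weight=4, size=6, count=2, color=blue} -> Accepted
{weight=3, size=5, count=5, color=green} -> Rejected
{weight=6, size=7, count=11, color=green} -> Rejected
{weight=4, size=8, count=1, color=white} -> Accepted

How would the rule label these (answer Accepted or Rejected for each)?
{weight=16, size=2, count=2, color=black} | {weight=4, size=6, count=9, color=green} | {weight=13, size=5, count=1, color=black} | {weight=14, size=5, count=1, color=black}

Accepted, Rejected, Accepted, Accepted

One predicate separates the groups cleanly: size ≥ 2 AND count ≤ 2.
{weight=16, size=2, count=2, color=black} → size = 2, count = 2 → Accepted.
{weight=4, size=6, count=9, color=green} → size = 6, count = 9 → Rejected.
{weight=13, size=5, count=1, color=black} → size = 5, count = 1 → Accepted.
{weight=14, size=5, count=1, color=black} → size = 5, count = 1 → Accepted.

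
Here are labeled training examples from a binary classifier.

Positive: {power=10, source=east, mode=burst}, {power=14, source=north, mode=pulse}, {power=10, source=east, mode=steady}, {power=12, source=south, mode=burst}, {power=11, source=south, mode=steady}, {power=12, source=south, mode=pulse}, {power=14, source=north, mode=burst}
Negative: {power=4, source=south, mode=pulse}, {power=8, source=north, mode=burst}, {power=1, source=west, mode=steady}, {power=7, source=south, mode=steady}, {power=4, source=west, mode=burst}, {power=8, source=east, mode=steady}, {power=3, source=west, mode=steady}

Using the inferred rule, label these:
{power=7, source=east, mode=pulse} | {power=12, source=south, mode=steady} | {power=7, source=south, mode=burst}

Negative, Positive, Negative

Every 'Positive' example satisfies: power ≥ 10. None of the 'Negative' examples do.
Negative: {power=7, source=east, mode=pulse}, since power = 7.
Positive: {power=12, source=south, mode=steady}, since power = 12.
Negative: {power=7, source=south, mode=burst}, since power = 7.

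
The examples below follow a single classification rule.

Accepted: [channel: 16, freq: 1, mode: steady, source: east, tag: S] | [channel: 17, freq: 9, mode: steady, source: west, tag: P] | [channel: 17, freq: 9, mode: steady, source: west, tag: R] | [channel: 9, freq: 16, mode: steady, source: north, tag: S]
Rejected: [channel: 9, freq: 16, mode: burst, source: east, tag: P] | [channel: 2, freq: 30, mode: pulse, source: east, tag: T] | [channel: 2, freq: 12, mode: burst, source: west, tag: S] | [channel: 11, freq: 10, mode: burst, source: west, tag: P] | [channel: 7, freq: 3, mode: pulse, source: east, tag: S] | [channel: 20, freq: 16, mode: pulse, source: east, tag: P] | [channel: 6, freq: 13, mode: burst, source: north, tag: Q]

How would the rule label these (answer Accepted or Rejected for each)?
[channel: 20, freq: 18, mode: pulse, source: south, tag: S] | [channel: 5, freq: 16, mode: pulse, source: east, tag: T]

The distinguishing property — mode is steady — holds for all the 'Accepted' cases and none of the 'Rejected' cases.

Rejected, Rejected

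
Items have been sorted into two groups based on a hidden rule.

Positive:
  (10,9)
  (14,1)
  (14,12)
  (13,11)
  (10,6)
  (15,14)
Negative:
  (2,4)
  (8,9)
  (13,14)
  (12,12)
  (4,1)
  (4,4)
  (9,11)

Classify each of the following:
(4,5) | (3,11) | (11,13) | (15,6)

The classifier is using: first > second AND sum ≥ 6.
(4,5): 4 < 5, 4+5 = 9, lacks this property → Negative.
(3,11): 3 < 11, 3+11 = 14, lacks this property → Negative.
(11,13): 11 < 13, 11+13 = 24, lacks this property → Negative.
(15,6): 15 > 6, 15+6 = 21, qualifies → Positive.

Negative, Negative, Negative, Positive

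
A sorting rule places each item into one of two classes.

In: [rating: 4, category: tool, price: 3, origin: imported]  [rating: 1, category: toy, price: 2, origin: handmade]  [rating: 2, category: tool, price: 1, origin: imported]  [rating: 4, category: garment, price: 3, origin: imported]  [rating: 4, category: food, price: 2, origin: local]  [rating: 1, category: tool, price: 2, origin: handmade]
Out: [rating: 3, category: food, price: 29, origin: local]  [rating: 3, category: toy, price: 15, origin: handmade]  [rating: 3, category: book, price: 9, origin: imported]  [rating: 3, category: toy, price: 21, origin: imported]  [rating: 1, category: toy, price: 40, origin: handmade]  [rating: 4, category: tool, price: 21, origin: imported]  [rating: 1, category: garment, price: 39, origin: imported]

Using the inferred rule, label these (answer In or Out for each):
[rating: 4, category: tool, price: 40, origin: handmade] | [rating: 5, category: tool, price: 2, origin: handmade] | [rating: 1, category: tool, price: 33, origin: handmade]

The simplest hypothesis consistent with all the labels is: price ≤ 3.

Out, In, Out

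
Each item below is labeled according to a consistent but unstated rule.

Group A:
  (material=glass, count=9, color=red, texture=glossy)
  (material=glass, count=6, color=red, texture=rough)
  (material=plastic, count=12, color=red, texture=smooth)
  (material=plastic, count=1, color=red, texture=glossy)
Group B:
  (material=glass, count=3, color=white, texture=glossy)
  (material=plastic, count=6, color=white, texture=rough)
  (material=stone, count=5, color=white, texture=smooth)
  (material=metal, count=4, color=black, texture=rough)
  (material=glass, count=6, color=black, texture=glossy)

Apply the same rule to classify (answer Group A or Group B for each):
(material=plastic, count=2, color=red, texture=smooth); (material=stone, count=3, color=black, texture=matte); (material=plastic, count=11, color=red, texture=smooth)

Group A, Group B, Group A

The rule appears to be: color is red.
(material=plastic, count=2, color=red, texture=smooth): color is red, passes → Group A.
(material=stone, count=3, color=black, texture=matte): color is black, fails the rule → Group B.
(material=plastic, count=11, color=red, texture=smooth): color is red, passes → Group A.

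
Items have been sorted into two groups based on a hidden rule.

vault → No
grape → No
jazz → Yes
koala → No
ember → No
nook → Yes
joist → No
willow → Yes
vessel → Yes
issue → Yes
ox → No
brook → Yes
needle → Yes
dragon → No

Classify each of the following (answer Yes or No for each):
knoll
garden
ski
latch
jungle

Yes, No, No, No, No

The rule appears to be: has a double letter.
knoll — 'll' doubled, hence Yes.
garden — no doubled letter, hence No.
ski — no doubled letter, hence No.
latch — no doubled letter, hence No.
jungle — no doubled letter, hence No.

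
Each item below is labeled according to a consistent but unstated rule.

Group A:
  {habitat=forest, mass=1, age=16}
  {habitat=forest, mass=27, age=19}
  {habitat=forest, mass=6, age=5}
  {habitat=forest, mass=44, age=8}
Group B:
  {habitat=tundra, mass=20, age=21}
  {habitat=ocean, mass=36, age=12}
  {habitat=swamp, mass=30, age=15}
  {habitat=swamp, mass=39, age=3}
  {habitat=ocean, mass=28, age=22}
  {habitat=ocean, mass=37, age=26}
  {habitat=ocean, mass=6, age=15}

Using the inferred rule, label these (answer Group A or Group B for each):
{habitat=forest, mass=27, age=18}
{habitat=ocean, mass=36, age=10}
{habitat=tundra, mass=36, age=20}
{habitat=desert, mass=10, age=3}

Group A, Group B, Group B, Group B

The simplest hypothesis consistent with all the labels is: habitat is forest.
{habitat=forest, mass=27, age=18}: habitat is forest, meets the rule → Group A. {habitat=ocean, mass=36, age=10}: habitat is ocean, does not pass → Group B. {habitat=tundra, mass=36, age=20}: habitat is tundra, does not pass → Group B. {habitat=desert, mass=10, age=3}: habitat is desert, does not pass → Group B.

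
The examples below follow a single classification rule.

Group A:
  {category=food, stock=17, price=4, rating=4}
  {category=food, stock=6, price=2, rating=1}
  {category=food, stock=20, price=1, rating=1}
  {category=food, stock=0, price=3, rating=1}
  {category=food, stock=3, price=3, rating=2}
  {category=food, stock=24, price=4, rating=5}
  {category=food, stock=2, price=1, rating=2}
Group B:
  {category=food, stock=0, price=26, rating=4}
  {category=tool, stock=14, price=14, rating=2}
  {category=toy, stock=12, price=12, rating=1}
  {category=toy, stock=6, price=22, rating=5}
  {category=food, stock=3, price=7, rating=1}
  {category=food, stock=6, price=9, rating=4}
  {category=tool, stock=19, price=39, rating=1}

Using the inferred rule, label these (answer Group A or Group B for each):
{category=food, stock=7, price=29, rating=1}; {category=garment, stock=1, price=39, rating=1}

Group B, Group B

The pattern is that an item is 'Group A' exactly when: price ≤ 4.
Group B: {category=food, stock=7, price=29, rating=1}, since price = 29.
Group B: {category=garment, stock=1, price=39, rating=1}, since price = 39.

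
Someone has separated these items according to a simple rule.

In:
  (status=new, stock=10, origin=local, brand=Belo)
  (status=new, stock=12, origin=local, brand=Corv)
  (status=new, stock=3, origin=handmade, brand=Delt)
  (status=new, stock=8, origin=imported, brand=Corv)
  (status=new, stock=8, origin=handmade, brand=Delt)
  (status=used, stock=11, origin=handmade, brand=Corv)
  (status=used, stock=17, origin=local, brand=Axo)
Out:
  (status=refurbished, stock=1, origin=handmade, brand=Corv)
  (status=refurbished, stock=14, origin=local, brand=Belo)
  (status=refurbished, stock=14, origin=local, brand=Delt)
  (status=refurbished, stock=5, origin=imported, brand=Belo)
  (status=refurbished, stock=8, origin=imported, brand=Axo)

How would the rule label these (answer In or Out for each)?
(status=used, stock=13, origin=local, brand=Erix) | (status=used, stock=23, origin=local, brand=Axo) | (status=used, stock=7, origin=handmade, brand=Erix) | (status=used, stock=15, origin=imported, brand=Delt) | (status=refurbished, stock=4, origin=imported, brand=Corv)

In, In, In, In, Out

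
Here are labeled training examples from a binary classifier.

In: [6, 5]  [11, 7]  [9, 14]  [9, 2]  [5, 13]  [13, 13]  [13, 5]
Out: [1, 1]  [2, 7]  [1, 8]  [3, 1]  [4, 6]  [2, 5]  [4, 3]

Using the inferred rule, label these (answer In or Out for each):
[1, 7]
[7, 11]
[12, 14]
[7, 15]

Rule: sum ≥ 11. This holds for each 'In' example and fails for each 'Out' one.
[1, 7]: 1+7 = 8 — does not fit, so Out.
[7, 11]: 7+11 = 18 — passes, so In.
[12, 14]: 12+14 = 26 — passes, so In.
[7, 15]: 7+15 = 22 — passes, so In.

Out, In, In, In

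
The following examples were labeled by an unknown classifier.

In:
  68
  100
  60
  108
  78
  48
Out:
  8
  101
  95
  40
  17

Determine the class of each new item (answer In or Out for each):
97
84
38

The pattern is that an item is 'In' exactly when: even AND at least 48.

Out, In, Out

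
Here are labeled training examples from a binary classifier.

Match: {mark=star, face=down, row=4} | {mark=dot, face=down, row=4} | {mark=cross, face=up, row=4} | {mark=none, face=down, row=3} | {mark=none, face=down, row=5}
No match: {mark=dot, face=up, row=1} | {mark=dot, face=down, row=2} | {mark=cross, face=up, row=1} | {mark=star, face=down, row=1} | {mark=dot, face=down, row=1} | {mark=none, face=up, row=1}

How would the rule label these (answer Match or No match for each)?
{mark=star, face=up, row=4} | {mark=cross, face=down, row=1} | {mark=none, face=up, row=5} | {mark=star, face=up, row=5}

One predicate separates the groups cleanly: row ≥ 3.
{mark=star, face=up, row=4}: row = 4, checks out → Match.
{mark=cross, face=down, row=1}: row = 1, lacks this property → No match.
{mark=none, face=up, row=5}: row = 5, checks out → Match.
{mark=star, face=up, row=5}: row = 5, checks out → Match.

Match, No match, Match, Match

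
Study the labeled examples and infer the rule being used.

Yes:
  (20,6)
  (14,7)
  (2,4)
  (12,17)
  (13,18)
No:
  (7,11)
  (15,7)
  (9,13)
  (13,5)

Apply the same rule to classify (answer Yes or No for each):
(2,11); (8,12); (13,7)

Yes, Yes, No

The common property of the 'Yes' items is: product is even. No 'No' item has it.
(2,11) → 2·11 = 22 → Yes. (8,12) → 8·12 = 96 → Yes. (13,7) → 13·7 = 91 → No.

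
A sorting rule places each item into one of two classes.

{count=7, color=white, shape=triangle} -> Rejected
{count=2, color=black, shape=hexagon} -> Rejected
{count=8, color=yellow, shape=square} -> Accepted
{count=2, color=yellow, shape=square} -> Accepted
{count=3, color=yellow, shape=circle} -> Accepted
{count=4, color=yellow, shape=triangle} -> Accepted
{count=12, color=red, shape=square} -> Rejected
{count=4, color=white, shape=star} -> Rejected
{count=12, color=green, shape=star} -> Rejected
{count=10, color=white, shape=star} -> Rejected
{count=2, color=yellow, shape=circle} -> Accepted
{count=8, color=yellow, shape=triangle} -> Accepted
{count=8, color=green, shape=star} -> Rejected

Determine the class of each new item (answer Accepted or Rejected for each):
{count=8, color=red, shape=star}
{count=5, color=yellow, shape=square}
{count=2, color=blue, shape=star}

Rejected, Accepted, Rejected

Rule: color is yellow. This holds for each 'Accepted' example and fails for each 'Rejected' one.
{count=8, color=red, shape=star} → color is red → Rejected.
{count=5, color=yellow, shape=square} → color is yellow → Accepted.
{count=2, color=blue, shape=star} → color is blue → Rejected.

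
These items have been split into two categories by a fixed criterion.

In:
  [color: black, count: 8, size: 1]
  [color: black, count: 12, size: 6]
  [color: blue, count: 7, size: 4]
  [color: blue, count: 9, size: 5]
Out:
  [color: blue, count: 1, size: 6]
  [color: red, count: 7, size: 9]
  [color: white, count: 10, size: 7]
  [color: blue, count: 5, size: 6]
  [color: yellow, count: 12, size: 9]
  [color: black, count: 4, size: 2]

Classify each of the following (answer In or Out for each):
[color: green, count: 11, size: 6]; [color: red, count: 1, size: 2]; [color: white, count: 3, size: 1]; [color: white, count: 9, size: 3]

In, Out, Out, In

The pattern is that an item is 'In' exactly when: count ≥ 7 AND size ≤ 6.
[color: green, count: 11, size: 6] → count = 11, size = 6 → In. [color: red, count: 1, size: 2] → count = 1, size = 2 → Out. [color: white, count: 3, size: 1] → count = 3, size = 1 → Out. [color: white, count: 9, size: 3] → count = 9, size = 3 → In.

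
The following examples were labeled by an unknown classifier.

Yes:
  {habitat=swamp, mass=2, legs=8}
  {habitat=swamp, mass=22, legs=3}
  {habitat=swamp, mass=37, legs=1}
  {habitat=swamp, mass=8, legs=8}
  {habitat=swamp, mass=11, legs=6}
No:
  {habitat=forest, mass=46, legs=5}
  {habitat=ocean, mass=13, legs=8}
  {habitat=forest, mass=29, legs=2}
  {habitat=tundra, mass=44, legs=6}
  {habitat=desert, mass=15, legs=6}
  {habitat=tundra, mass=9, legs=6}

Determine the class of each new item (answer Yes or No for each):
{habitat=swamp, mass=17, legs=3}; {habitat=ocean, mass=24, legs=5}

Yes, No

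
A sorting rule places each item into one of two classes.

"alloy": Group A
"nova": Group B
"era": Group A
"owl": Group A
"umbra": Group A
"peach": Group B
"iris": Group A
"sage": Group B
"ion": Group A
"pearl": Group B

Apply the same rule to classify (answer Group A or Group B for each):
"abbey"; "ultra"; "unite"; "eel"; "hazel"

Group A, Group A, Group A, Group A, Group B

The pattern is that an item is 'Group A' exactly when: starts with a vowel.
"abbey": Group A (starts with 'a'). "ultra": Group A (starts with 'u'). "unite": Group A (starts with 'u'). "eel": Group A (starts with 'e'). "hazel": Group B (starts with 'h').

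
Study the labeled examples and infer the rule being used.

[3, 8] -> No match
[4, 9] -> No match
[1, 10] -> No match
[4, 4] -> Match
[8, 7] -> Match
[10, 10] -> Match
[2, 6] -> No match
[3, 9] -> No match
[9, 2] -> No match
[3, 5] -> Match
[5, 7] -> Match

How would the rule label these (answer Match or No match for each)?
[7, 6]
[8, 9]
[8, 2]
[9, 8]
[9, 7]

Match, Match, No match, Match, Match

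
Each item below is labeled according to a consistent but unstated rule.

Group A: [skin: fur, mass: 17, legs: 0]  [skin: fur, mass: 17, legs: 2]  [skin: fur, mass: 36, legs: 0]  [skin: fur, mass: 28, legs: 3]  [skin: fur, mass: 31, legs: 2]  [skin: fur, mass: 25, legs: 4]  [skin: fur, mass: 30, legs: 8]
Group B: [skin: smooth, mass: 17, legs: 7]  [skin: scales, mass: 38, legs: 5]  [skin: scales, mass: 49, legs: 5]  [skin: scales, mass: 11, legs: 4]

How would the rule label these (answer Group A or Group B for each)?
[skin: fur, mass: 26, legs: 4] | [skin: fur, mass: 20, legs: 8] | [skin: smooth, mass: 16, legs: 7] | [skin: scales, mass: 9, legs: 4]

Group A, Group A, Group B, Group B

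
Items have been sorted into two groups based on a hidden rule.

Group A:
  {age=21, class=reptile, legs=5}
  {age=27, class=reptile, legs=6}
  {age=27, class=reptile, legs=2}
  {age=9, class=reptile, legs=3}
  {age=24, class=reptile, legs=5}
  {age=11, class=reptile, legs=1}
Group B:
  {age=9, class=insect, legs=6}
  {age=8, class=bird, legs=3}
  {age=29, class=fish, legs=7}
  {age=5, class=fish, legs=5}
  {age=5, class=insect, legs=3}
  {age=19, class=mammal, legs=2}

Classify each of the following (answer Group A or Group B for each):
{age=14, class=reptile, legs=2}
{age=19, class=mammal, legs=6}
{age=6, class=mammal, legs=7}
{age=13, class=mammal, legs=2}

Group A, Group B, Group B, Group B

The pattern is that an item is 'Group A' exactly when: class is reptile.
Group A: {age=14, class=reptile, legs=2}, since class is reptile.
Group B: {age=19, class=mammal, legs=6}, since class is mammal.
Group B: {age=6, class=mammal, legs=7}, since class is mammal.
Group B: {age=13, class=mammal, legs=2}, since class is mammal.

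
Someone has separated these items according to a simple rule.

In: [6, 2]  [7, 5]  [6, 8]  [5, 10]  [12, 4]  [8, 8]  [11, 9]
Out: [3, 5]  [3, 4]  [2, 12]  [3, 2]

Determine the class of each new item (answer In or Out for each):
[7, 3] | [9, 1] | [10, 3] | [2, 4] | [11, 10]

All 'In' examples share one property — first ≥ 4 — and every 'Out' example lacks it.

In, In, In, Out, In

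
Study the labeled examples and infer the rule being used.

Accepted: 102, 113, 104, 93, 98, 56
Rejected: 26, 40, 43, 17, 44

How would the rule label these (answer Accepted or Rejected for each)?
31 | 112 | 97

Rejected, Accepted, Accepted

'Accepted' ⟺ at least 56.
31: 31 < 56, doesn't qualify → Rejected. 112: 112 ≥ 56, passes → Accepted. 97: 97 ≥ 56, passes → Accepted.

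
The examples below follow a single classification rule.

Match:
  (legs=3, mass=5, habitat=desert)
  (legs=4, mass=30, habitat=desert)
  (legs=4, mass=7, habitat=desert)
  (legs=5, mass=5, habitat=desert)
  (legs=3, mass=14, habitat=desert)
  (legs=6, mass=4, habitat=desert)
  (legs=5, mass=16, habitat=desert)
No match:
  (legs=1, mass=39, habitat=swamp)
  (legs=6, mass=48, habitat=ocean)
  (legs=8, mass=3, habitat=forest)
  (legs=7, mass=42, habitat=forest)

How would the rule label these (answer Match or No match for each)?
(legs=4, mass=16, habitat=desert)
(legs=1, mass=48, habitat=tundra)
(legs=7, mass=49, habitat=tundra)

Match, No match, No match

Looking at the examples, the only property every 'Match' case has and every 'No match' case lacks is: habitat is desert.
(legs=4, mass=16, habitat=desert) — habitat is desert, hence Match. (legs=1, mass=48, habitat=tundra) — habitat is tundra, hence No match. (legs=7, mass=49, habitat=tundra) — habitat is tundra, hence No match.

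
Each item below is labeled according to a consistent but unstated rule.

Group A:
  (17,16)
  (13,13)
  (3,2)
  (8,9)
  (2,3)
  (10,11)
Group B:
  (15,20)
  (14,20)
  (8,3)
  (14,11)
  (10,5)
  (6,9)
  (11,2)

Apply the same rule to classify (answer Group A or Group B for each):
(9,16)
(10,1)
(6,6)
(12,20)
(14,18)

The common property of the 'Group A' items is: |first − second| ≤ 1. No 'Group B' item has it.
(9,16) → |9−16| = 7 → Group B.
(10,1) → |10−1| = 9 → Group B.
(6,6) → |6−6| = 0 → Group A.
(12,20) → |12−20| = 8 → Group B.
(14,18) → |14−18| = 4 → Group B.

Group B, Group B, Group A, Group B, Group B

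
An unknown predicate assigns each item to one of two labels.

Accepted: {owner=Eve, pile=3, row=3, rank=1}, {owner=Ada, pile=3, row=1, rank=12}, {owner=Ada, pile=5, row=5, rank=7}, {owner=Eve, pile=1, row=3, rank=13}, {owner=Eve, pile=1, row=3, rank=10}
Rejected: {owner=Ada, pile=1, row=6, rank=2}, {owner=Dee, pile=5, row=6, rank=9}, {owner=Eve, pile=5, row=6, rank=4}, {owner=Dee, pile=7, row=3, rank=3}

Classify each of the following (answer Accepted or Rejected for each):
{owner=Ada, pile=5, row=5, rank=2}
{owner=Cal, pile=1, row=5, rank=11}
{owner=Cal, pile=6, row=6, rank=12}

The simplest hypothesis consistent with all the labels is: row ≤ 5 AND pile ≤ 5.
{owner=Ada, pile=5, row=5, rank=2} — row = 5, pile = 5, hence Accepted. {owner=Cal, pile=1, row=5, rank=11} — row = 5, pile = 1, hence Accepted. {owner=Cal, pile=6, row=6, rank=12} — row = 6, pile = 6, hence Rejected.

Accepted, Accepted, Rejected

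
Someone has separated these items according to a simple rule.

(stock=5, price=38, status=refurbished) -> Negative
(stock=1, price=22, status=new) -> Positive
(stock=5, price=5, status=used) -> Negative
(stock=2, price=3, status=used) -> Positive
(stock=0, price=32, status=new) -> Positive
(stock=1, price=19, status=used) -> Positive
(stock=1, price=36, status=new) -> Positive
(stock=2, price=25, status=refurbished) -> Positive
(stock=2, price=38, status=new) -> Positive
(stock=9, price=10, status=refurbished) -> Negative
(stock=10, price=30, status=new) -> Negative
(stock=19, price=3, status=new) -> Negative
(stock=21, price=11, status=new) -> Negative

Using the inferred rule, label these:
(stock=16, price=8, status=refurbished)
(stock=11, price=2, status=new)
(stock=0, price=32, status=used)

The simplest hypothesis consistent with all the labels is: stock ≤ 2.
(stock=16, price=8, status=refurbished) → stock = 16 → Negative.
(stock=11, price=2, status=new) → stock = 11 → Negative.
(stock=0, price=32, status=used) → stock = 0 → Positive.

Negative, Negative, Positive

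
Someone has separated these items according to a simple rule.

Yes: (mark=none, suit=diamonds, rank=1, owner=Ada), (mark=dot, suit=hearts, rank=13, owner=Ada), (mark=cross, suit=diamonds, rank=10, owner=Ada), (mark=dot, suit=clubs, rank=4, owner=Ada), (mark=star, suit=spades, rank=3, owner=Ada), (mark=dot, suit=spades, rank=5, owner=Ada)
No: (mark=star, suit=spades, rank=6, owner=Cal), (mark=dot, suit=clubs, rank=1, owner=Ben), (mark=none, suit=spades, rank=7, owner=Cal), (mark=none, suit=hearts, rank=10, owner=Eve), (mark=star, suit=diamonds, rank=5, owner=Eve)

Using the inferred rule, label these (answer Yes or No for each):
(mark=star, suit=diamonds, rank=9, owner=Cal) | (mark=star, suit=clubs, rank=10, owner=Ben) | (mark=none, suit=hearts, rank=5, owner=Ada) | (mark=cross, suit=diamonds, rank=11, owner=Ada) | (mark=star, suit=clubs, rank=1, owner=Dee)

No, No, Yes, Yes, No

Every 'Yes' example satisfies: owner is Ada. None of the 'No' examples do.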